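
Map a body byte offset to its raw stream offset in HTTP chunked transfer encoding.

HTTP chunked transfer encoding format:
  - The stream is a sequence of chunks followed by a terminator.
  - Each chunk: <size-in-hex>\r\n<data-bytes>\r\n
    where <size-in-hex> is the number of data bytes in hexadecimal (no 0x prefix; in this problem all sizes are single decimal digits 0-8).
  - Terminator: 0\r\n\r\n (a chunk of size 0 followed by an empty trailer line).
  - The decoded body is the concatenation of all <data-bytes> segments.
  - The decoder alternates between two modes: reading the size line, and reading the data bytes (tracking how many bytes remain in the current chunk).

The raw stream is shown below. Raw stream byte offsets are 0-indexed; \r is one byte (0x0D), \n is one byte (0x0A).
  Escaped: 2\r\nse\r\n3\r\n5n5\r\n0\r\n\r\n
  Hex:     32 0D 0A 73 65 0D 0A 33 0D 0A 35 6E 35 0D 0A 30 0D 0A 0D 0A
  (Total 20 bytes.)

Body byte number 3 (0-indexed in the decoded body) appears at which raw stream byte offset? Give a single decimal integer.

Answer: 11

Derivation:
Chunk 1: stream[0..1]='2' size=0x2=2, data at stream[3..5]='se' -> body[0..2], body so far='se'
Chunk 2: stream[7..8]='3' size=0x3=3, data at stream[10..13]='5n5' -> body[2..5], body so far='se5n5'
Chunk 3: stream[15..16]='0' size=0 (terminator). Final body='se5n5' (5 bytes)
Body byte 3 at stream offset 11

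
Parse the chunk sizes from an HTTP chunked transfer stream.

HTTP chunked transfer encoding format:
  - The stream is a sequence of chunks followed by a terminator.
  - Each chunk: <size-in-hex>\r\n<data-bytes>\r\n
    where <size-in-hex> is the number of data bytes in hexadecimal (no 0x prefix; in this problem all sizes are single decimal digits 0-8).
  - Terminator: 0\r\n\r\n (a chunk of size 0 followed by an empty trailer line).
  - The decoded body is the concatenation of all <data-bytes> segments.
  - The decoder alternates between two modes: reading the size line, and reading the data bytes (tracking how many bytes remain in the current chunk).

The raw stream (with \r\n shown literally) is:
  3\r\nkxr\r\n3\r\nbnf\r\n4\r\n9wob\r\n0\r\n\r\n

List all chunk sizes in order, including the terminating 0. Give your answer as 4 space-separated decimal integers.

Chunk 1: stream[0..1]='3' size=0x3=3, data at stream[3..6]='kxr' -> body[0..3], body so far='kxr'
Chunk 2: stream[8..9]='3' size=0x3=3, data at stream[11..14]='bnf' -> body[3..6], body so far='kxrbnf'
Chunk 3: stream[16..17]='4' size=0x4=4, data at stream[19..23]='9wob' -> body[6..10], body so far='kxrbnf9wob'
Chunk 4: stream[25..26]='0' size=0 (terminator). Final body='kxrbnf9wob' (10 bytes)

Answer: 3 3 4 0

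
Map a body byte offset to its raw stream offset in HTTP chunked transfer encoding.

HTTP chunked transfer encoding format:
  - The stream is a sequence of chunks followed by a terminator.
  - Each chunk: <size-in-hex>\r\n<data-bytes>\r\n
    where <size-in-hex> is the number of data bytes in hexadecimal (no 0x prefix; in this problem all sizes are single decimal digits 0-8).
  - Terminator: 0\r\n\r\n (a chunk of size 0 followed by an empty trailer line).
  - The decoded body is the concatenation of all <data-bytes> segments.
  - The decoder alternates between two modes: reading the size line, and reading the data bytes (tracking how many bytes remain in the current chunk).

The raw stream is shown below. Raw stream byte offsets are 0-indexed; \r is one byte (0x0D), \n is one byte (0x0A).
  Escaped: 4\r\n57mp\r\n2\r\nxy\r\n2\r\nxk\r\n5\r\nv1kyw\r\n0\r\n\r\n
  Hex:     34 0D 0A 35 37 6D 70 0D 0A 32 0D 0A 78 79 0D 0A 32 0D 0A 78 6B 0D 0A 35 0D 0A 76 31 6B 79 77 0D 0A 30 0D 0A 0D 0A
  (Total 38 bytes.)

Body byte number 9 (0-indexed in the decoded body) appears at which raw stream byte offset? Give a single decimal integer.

Chunk 1: stream[0..1]='4' size=0x4=4, data at stream[3..7]='57mp' -> body[0..4], body so far='57mp'
Chunk 2: stream[9..10]='2' size=0x2=2, data at stream[12..14]='xy' -> body[4..6], body so far='57mpxy'
Chunk 3: stream[16..17]='2' size=0x2=2, data at stream[19..21]='xk' -> body[6..8], body so far='57mpxyxk'
Chunk 4: stream[23..24]='5' size=0x5=5, data at stream[26..31]='v1kyw' -> body[8..13], body so far='57mpxyxkv1kyw'
Chunk 5: stream[33..34]='0' size=0 (terminator). Final body='57mpxyxkv1kyw' (13 bytes)
Body byte 9 at stream offset 27

Answer: 27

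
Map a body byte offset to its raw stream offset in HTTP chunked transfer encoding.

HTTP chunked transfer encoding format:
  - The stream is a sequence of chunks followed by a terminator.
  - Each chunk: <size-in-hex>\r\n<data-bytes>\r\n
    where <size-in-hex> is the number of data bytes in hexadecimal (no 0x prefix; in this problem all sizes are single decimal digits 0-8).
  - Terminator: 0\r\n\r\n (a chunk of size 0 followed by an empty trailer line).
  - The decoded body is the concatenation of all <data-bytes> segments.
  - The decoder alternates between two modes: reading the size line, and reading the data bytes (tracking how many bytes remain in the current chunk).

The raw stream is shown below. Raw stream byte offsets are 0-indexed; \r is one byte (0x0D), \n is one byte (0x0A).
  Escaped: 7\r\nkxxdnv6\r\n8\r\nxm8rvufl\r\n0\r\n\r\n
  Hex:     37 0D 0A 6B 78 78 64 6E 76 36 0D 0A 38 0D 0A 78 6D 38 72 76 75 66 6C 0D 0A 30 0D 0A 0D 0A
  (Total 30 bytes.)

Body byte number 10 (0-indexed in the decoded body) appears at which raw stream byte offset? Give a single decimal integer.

Chunk 1: stream[0..1]='7' size=0x7=7, data at stream[3..10]='kxxdnv6' -> body[0..7], body so far='kxxdnv6'
Chunk 2: stream[12..13]='8' size=0x8=8, data at stream[15..23]='xm8rvufl' -> body[7..15], body so far='kxxdnv6xm8rvufl'
Chunk 3: stream[25..26]='0' size=0 (terminator). Final body='kxxdnv6xm8rvufl' (15 bytes)
Body byte 10 at stream offset 18

Answer: 18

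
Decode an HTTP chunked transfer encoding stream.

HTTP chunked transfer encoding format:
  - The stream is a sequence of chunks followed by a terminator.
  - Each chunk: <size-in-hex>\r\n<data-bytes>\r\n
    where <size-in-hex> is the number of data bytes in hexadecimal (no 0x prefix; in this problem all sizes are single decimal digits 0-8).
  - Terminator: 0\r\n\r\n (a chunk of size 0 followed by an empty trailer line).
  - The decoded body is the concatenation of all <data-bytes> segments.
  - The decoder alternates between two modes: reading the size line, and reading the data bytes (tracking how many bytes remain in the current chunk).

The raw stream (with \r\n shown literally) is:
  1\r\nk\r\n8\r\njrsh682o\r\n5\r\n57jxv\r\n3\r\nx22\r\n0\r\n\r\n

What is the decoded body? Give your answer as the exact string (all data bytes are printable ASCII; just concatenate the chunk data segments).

Answer: kjrsh682o57jxvx22

Derivation:
Chunk 1: stream[0..1]='1' size=0x1=1, data at stream[3..4]='k' -> body[0..1], body so far='k'
Chunk 2: stream[6..7]='8' size=0x8=8, data at stream[9..17]='jrsh682o' -> body[1..9], body so far='kjrsh682o'
Chunk 3: stream[19..20]='5' size=0x5=5, data at stream[22..27]='57jxv' -> body[9..14], body so far='kjrsh682o57jxv'
Chunk 4: stream[29..30]='3' size=0x3=3, data at stream[32..35]='x22' -> body[14..17], body so far='kjrsh682o57jxvx22'
Chunk 5: stream[37..38]='0' size=0 (terminator). Final body='kjrsh682o57jxvx22' (17 bytes)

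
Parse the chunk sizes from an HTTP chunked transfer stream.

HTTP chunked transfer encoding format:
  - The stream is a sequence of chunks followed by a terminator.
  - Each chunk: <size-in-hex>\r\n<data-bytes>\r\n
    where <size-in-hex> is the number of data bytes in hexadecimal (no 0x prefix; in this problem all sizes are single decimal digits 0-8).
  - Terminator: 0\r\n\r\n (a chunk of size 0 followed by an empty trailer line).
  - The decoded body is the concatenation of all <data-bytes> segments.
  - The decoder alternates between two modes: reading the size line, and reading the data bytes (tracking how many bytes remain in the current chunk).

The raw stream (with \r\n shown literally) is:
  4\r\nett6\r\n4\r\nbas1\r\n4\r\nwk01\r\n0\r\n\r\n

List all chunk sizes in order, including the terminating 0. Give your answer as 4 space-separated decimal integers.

Answer: 4 4 4 0

Derivation:
Chunk 1: stream[0..1]='4' size=0x4=4, data at stream[3..7]='ett6' -> body[0..4], body so far='ett6'
Chunk 2: stream[9..10]='4' size=0x4=4, data at stream[12..16]='bas1' -> body[4..8], body so far='ett6bas1'
Chunk 3: stream[18..19]='4' size=0x4=4, data at stream[21..25]='wk01' -> body[8..12], body so far='ett6bas1wk01'
Chunk 4: stream[27..28]='0' size=0 (terminator). Final body='ett6bas1wk01' (12 bytes)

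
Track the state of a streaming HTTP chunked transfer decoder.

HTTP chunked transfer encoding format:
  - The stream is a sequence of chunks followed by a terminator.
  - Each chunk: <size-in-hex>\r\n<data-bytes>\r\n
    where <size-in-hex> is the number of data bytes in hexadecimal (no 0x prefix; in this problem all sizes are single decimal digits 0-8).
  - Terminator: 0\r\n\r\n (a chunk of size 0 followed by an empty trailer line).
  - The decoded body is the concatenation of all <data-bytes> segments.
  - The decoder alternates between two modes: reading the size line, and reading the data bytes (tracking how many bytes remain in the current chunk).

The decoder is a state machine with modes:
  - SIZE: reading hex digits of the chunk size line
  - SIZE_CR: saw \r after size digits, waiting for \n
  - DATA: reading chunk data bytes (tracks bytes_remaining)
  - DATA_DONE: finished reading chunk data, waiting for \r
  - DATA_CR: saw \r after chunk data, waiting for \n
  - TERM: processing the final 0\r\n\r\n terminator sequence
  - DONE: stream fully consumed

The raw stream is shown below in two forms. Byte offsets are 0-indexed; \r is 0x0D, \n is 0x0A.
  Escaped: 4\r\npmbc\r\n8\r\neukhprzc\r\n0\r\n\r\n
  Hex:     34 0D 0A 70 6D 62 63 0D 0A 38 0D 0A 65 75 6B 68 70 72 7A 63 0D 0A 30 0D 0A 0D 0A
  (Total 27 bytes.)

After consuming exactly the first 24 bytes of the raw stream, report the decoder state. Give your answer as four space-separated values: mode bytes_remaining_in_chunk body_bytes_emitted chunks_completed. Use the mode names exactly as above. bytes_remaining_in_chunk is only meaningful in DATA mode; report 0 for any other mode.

Byte 0 = '4': mode=SIZE remaining=0 emitted=0 chunks_done=0
Byte 1 = 0x0D: mode=SIZE_CR remaining=0 emitted=0 chunks_done=0
Byte 2 = 0x0A: mode=DATA remaining=4 emitted=0 chunks_done=0
Byte 3 = 'p': mode=DATA remaining=3 emitted=1 chunks_done=0
Byte 4 = 'm': mode=DATA remaining=2 emitted=2 chunks_done=0
Byte 5 = 'b': mode=DATA remaining=1 emitted=3 chunks_done=0
Byte 6 = 'c': mode=DATA_DONE remaining=0 emitted=4 chunks_done=0
Byte 7 = 0x0D: mode=DATA_CR remaining=0 emitted=4 chunks_done=0
Byte 8 = 0x0A: mode=SIZE remaining=0 emitted=4 chunks_done=1
Byte 9 = '8': mode=SIZE remaining=0 emitted=4 chunks_done=1
Byte 10 = 0x0D: mode=SIZE_CR remaining=0 emitted=4 chunks_done=1
Byte 11 = 0x0A: mode=DATA remaining=8 emitted=4 chunks_done=1
Byte 12 = 'e': mode=DATA remaining=7 emitted=5 chunks_done=1
Byte 13 = 'u': mode=DATA remaining=6 emitted=6 chunks_done=1
Byte 14 = 'k': mode=DATA remaining=5 emitted=7 chunks_done=1
Byte 15 = 'h': mode=DATA remaining=4 emitted=8 chunks_done=1
Byte 16 = 'p': mode=DATA remaining=3 emitted=9 chunks_done=1
Byte 17 = 'r': mode=DATA remaining=2 emitted=10 chunks_done=1
Byte 18 = 'z': mode=DATA remaining=1 emitted=11 chunks_done=1
Byte 19 = 'c': mode=DATA_DONE remaining=0 emitted=12 chunks_done=1
Byte 20 = 0x0D: mode=DATA_CR remaining=0 emitted=12 chunks_done=1
Byte 21 = 0x0A: mode=SIZE remaining=0 emitted=12 chunks_done=2
Byte 22 = '0': mode=SIZE remaining=0 emitted=12 chunks_done=2
Byte 23 = 0x0D: mode=SIZE_CR remaining=0 emitted=12 chunks_done=2

Answer: SIZE_CR 0 12 2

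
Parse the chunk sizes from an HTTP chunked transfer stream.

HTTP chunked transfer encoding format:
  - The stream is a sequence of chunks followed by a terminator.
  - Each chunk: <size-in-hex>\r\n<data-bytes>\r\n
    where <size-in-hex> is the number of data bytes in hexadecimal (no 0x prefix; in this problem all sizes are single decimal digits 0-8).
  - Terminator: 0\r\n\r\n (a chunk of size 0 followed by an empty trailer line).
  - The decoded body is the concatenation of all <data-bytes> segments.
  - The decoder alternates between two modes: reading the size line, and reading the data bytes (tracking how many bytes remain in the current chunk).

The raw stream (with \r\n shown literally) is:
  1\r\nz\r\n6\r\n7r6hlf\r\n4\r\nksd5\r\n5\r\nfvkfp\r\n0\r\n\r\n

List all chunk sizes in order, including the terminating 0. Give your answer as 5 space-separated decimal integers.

Answer: 1 6 4 5 0

Derivation:
Chunk 1: stream[0..1]='1' size=0x1=1, data at stream[3..4]='z' -> body[0..1], body so far='z'
Chunk 2: stream[6..7]='6' size=0x6=6, data at stream[9..15]='7r6hlf' -> body[1..7], body so far='z7r6hlf'
Chunk 3: stream[17..18]='4' size=0x4=4, data at stream[20..24]='ksd5' -> body[7..11], body so far='z7r6hlfksd5'
Chunk 4: stream[26..27]='5' size=0x5=5, data at stream[29..34]='fvkfp' -> body[11..16], body so far='z7r6hlfksd5fvkfp'
Chunk 5: stream[36..37]='0' size=0 (terminator). Final body='z7r6hlfksd5fvkfp' (16 bytes)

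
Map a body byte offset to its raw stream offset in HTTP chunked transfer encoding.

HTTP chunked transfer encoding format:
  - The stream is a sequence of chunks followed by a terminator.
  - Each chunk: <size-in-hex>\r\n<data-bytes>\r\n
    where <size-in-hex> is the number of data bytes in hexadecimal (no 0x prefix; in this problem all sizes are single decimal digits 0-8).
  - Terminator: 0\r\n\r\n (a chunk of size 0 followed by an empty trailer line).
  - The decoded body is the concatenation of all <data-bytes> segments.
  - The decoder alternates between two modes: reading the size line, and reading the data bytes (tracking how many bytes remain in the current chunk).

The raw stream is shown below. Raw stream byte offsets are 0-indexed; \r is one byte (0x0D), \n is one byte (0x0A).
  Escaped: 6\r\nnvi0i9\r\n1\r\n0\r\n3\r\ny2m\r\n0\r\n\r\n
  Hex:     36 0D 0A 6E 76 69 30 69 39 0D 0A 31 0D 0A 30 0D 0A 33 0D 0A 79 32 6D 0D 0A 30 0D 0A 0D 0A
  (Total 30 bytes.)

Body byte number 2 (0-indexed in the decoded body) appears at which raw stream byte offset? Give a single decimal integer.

Chunk 1: stream[0..1]='6' size=0x6=6, data at stream[3..9]='nvi0i9' -> body[0..6], body so far='nvi0i9'
Chunk 2: stream[11..12]='1' size=0x1=1, data at stream[14..15]='0' -> body[6..7], body so far='nvi0i90'
Chunk 3: stream[17..18]='3' size=0x3=3, data at stream[20..23]='y2m' -> body[7..10], body so far='nvi0i90y2m'
Chunk 4: stream[25..26]='0' size=0 (terminator). Final body='nvi0i90y2m' (10 bytes)
Body byte 2 at stream offset 5

Answer: 5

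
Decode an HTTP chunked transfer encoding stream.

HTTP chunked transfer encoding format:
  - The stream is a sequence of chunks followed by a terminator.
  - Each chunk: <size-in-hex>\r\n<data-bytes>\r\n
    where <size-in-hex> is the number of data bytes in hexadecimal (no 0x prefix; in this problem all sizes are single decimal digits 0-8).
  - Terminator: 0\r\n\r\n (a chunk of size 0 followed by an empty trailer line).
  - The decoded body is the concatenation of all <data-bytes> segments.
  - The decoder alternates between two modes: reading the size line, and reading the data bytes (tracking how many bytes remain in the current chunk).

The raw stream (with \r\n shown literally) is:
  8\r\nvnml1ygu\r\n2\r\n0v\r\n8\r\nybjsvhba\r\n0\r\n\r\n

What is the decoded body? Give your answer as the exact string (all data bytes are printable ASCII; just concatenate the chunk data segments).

Answer: vnml1ygu0vybjsvhba

Derivation:
Chunk 1: stream[0..1]='8' size=0x8=8, data at stream[3..11]='vnml1ygu' -> body[0..8], body so far='vnml1ygu'
Chunk 2: stream[13..14]='2' size=0x2=2, data at stream[16..18]='0v' -> body[8..10], body so far='vnml1ygu0v'
Chunk 3: stream[20..21]='8' size=0x8=8, data at stream[23..31]='ybjsvhba' -> body[10..18], body so far='vnml1ygu0vybjsvhba'
Chunk 4: stream[33..34]='0' size=0 (terminator). Final body='vnml1ygu0vybjsvhba' (18 bytes)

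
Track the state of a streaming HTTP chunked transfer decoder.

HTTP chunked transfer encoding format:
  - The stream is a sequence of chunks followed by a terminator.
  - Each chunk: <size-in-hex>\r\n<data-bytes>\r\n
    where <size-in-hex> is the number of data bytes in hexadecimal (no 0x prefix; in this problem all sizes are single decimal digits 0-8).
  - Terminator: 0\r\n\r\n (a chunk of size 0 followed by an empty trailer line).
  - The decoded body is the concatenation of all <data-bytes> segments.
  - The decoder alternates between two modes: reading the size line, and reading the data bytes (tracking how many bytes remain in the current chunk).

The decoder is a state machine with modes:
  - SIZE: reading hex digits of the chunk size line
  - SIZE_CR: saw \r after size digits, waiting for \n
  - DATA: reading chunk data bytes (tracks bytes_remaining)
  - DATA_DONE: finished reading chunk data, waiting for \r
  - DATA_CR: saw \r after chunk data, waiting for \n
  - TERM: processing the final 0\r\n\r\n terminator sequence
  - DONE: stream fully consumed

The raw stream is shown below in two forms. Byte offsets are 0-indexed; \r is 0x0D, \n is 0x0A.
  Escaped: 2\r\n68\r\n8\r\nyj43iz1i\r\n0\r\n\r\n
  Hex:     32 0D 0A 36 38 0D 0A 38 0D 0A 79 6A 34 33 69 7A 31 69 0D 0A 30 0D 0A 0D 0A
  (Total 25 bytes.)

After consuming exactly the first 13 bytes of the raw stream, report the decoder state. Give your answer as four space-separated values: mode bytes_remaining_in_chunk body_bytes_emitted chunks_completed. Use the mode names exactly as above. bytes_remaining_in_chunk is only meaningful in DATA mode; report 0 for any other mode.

Answer: DATA 5 5 1

Derivation:
Byte 0 = '2': mode=SIZE remaining=0 emitted=0 chunks_done=0
Byte 1 = 0x0D: mode=SIZE_CR remaining=0 emitted=0 chunks_done=0
Byte 2 = 0x0A: mode=DATA remaining=2 emitted=0 chunks_done=0
Byte 3 = '6': mode=DATA remaining=1 emitted=1 chunks_done=0
Byte 4 = '8': mode=DATA_DONE remaining=0 emitted=2 chunks_done=0
Byte 5 = 0x0D: mode=DATA_CR remaining=0 emitted=2 chunks_done=0
Byte 6 = 0x0A: mode=SIZE remaining=0 emitted=2 chunks_done=1
Byte 7 = '8': mode=SIZE remaining=0 emitted=2 chunks_done=1
Byte 8 = 0x0D: mode=SIZE_CR remaining=0 emitted=2 chunks_done=1
Byte 9 = 0x0A: mode=DATA remaining=8 emitted=2 chunks_done=1
Byte 10 = 'y': mode=DATA remaining=7 emitted=3 chunks_done=1
Byte 11 = 'j': mode=DATA remaining=6 emitted=4 chunks_done=1
Byte 12 = '4': mode=DATA remaining=5 emitted=5 chunks_done=1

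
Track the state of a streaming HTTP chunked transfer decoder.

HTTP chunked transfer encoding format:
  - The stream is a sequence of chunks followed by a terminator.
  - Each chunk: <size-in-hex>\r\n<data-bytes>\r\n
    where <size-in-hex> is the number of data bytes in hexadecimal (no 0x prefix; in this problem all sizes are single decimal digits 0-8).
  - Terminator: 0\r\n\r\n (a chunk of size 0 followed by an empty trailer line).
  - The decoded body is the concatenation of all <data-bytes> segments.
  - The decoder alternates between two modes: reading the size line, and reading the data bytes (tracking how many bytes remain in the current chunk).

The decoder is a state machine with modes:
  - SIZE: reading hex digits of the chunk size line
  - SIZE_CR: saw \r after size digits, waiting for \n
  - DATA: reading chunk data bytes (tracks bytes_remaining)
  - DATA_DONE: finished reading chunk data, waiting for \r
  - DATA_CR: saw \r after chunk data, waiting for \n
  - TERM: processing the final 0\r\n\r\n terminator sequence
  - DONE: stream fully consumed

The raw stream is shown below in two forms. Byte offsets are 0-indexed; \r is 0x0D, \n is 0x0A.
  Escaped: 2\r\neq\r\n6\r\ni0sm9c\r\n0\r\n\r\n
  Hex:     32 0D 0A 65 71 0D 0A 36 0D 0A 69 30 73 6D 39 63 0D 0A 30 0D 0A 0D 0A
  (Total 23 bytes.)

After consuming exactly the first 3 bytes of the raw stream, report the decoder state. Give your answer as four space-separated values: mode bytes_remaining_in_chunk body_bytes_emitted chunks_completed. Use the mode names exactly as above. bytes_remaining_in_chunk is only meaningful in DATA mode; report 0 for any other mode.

Answer: DATA 2 0 0

Derivation:
Byte 0 = '2': mode=SIZE remaining=0 emitted=0 chunks_done=0
Byte 1 = 0x0D: mode=SIZE_CR remaining=0 emitted=0 chunks_done=0
Byte 2 = 0x0A: mode=DATA remaining=2 emitted=0 chunks_done=0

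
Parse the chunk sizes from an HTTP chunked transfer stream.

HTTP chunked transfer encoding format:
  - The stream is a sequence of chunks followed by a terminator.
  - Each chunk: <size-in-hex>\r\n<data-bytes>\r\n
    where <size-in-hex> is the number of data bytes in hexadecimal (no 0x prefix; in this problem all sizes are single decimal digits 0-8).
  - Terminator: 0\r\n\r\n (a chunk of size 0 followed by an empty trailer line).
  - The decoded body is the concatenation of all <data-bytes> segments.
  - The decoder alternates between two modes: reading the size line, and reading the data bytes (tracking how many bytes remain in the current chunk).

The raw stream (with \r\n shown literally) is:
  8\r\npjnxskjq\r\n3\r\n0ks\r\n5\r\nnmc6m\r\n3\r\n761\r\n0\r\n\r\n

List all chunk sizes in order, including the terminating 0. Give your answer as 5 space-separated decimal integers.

Answer: 8 3 5 3 0

Derivation:
Chunk 1: stream[0..1]='8' size=0x8=8, data at stream[3..11]='pjnxskjq' -> body[0..8], body so far='pjnxskjq'
Chunk 2: stream[13..14]='3' size=0x3=3, data at stream[16..19]='0ks' -> body[8..11], body so far='pjnxskjq0ks'
Chunk 3: stream[21..22]='5' size=0x5=5, data at stream[24..29]='nmc6m' -> body[11..16], body so far='pjnxskjq0ksnmc6m'
Chunk 4: stream[31..32]='3' size=0x3=3, data at stream[34..37]='761' -> body[16..19], body so far='pjnxskjq0ksnmc6m761'
Chunk 5: stream[39..40]='0' size=0 (terminator). Final body='pjnxskjq0ksnmc6m761' (19 bytes)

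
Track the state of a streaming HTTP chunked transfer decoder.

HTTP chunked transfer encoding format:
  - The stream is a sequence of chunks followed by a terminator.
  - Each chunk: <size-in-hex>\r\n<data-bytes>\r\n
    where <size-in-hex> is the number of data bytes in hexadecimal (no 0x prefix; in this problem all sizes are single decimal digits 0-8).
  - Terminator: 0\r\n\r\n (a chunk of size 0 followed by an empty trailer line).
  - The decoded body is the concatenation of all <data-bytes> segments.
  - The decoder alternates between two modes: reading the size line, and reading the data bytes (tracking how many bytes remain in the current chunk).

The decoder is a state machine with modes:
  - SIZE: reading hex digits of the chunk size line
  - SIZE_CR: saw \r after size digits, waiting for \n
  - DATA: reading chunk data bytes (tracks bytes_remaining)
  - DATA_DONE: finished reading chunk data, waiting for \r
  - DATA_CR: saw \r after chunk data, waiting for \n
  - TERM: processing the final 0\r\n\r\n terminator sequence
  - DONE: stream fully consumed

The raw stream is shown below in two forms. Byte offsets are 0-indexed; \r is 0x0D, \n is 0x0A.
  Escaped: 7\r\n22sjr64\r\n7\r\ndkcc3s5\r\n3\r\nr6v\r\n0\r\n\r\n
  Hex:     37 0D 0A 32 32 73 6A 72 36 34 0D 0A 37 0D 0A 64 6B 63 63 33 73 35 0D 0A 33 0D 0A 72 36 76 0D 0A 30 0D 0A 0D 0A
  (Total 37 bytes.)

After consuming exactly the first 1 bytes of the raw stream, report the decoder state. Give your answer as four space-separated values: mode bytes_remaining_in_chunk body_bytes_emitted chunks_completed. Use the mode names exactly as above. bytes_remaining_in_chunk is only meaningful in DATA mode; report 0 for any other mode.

Byte 0 = '7': mode=SIZE remaining=0 emitted=0 chunks_done=0

Answer: SIZE 0 0 0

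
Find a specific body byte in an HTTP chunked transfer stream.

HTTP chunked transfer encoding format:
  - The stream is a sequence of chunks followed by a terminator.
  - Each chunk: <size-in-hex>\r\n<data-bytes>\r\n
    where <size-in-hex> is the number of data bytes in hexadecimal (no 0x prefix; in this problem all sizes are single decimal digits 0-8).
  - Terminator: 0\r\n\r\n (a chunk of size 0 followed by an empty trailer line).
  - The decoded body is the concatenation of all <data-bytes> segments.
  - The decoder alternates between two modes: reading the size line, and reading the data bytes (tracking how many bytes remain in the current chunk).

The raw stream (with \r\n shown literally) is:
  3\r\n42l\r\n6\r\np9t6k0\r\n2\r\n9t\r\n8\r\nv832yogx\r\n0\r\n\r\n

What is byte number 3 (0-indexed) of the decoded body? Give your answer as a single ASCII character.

Answer: p

Derivation:
Chunk 1: stream[0..1]='3' size=0x3=3, data at stream[3..6]='42l' -> body[0..3], body so far='42l'
Chunk 2: stream[8..9]='6' size=0x6=6, data at stream[11..17]='p9t6k0' -> body[3..9], body so far='42lp9t6k0'
Chunk 3: stream[19..20]='2' size=0x2=2, data at stream[22..24]='9t' -> body[9..11], body so far='42lp9t6k09t'
Chunk 4: stream[26..27]='8' size=0x8=8, data at stream[29..37]='v832yogx' -> body[11..19], body so far='42lp9t6k09tv832yogx'
Chunk 5: stream[39..40]='0' size=0 (terminator). Final body='42lp9t6k09tv832yogx' (19 bytes)
Body byte 3 = 'p'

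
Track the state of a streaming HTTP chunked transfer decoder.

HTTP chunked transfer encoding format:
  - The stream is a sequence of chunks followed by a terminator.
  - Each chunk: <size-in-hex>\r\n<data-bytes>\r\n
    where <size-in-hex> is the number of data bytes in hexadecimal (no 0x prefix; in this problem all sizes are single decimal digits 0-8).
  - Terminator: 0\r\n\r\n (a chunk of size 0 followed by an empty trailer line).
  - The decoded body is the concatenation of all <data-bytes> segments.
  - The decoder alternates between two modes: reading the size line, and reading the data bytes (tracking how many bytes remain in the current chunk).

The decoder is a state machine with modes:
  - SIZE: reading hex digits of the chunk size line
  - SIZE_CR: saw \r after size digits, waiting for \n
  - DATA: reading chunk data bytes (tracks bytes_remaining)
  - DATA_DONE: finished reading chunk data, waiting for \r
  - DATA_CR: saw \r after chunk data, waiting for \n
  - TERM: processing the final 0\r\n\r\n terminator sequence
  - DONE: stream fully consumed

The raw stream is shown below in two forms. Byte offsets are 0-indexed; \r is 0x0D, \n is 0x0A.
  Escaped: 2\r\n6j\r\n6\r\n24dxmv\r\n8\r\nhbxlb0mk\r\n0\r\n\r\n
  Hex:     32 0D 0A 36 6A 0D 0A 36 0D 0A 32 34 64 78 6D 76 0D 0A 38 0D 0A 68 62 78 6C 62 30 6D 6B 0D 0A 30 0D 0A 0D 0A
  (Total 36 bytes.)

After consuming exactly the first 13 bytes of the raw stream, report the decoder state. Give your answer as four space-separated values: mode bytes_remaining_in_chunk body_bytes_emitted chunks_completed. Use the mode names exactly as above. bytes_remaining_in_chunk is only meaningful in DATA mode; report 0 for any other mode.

Answer: DATA 3 5 1

Derivation:
Byte 0 = '2': mode=SIZE remaining=0 emitted=0 chunks_done=0
Byte 1 = 0x0D: mode=SIZE_CR remaining=0 emitted=0 chunks_done=0
Byte 2 = 0x0A: mode=DATA remaining=2 emitted=0 chunks_done=0
Byte 3 = '6': mode=DATA remaining=1 emitted=1 chunks_done=0
Byte 4 = 'j': mode=DATA_DONE remaining=0 emitted=2 chunks_done=0
Byte 5 = 0x0D: mode=DATA_CR remaining=0 emitted=2 chunks_done=0
Byte 6 = 0x0A: mode=SIZE remaining=0 emitted=2 chunks_done=1
Byte 7 = '6': mode=SIZE remaining=0 emitted=2 chunks_done=1
Byte 8 = 0x0D: mode=SIZE_CR remaining=0 emitted=2 chunks_done=1
Byte 9 = 0x0A: mode=DATA remaining=6 emitted=2 chunks_done=1
Byte 10 = '2': mode=DATA remaining=5 emitted=3 chunks_done=1
Byte 11 = '4': mode=DATA remaining=4 emitted=4 chunks_done=1
Byte 12 = 'd': mode=DATA remaining=3 emitted=5 chunks_done=1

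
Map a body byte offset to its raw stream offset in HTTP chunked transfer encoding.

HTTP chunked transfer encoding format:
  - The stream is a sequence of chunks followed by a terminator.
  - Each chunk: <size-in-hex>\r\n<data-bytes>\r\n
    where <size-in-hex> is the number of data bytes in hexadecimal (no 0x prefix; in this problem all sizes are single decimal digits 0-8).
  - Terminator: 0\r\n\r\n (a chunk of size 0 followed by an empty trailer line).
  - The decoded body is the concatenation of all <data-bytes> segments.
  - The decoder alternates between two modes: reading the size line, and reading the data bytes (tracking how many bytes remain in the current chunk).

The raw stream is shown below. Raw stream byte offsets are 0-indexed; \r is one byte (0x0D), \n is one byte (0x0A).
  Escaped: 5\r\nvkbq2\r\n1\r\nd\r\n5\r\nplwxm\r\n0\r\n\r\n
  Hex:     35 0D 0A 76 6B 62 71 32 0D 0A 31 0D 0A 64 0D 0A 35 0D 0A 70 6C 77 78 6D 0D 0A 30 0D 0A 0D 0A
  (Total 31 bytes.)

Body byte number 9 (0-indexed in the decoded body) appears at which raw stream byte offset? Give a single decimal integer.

Answer: 22

Derivation:
Chunk 1: stream[0..1]='5' size=0x5=5, data at stream[3..8]='vkbq2' -> body[0..5], body so far='vkbq2'
Chunk 2: stream[10..11]='1' size=0x1=1, data at stream[13..14]='d' -> body[5..6], body so far='vkbq2d'
Chunk 3: stream[16..17]='5' size=0x5=5, data at stream[19..24]='plwxm' -> body[6..11], body so far='vkbq2dplwxm'
Chunk 4: stream[26..27]='0' size=0 (terminator). Final body='vkbq2dplwxm' (11 bytes)
Body byte 9 at stream offset 22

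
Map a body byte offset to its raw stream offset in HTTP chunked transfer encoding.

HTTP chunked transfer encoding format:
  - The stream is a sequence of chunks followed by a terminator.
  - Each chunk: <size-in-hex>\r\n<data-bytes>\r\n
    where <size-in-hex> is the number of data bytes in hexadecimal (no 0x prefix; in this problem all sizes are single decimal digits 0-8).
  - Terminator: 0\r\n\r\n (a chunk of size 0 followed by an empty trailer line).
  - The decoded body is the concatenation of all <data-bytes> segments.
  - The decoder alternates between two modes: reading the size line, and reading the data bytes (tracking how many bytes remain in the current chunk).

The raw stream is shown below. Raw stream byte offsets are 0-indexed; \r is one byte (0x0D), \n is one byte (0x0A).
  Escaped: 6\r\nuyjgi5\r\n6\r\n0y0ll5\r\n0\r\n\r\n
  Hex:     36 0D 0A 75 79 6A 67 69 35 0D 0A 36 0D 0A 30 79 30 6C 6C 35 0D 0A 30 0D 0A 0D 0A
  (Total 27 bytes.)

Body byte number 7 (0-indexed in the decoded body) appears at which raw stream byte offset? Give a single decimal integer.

Chunk 1: stream[0..1]='6' size=0x6=6, data at stream[3..9]='uyjgi5' -> body[0..6], body so far='uyjgi5'
Chunk 2: stream[11..12]='6' size=0x6=6, data at stream[14..20]='0y0ll5' -> body[6..12], body so far='uyjgi50y0ll5'
Chunk 3: stream[22..23]='0' size=0 (terminator). Final body='uyjgi50y0ll5' (12 bytes)
Body byte 7 at stream offset 15

Answer: 15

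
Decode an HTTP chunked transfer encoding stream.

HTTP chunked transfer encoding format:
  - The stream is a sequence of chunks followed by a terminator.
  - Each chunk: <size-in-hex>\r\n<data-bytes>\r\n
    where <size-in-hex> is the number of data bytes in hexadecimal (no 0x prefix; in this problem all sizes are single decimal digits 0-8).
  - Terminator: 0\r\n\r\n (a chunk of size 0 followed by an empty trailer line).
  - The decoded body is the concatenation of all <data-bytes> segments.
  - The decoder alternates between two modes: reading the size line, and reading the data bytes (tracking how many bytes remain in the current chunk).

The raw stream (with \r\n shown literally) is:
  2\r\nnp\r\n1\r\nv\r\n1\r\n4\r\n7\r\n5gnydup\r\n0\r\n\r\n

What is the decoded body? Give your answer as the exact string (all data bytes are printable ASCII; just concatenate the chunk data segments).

Answer: npv45gnydup

Derivation:
Chunk 1: stream[0..1]='2' size=0x2=2, data at stream[3..5]='np' -> body[0..2], body so far='np'
Chunk 2: stream[7..8]='1' size=0x1=1, data at stream[10..11]='v' -> body[2..3], body so far='npv'
Chunk 3: stream[13..14]='1' size=0x1=1, data at stream[16..17]='4' -> body[3..4], body so far='npv4'
Chunk 4: stream[19..20]='7' size=0x7=7, data at stream[22..29]='5gnydup' -> body[4..11], body so far='npv45gnydup'
Chunk 5: stream[31..32]='0' size=0 (terminator). Final body='npv45gnydup' (11 bytes)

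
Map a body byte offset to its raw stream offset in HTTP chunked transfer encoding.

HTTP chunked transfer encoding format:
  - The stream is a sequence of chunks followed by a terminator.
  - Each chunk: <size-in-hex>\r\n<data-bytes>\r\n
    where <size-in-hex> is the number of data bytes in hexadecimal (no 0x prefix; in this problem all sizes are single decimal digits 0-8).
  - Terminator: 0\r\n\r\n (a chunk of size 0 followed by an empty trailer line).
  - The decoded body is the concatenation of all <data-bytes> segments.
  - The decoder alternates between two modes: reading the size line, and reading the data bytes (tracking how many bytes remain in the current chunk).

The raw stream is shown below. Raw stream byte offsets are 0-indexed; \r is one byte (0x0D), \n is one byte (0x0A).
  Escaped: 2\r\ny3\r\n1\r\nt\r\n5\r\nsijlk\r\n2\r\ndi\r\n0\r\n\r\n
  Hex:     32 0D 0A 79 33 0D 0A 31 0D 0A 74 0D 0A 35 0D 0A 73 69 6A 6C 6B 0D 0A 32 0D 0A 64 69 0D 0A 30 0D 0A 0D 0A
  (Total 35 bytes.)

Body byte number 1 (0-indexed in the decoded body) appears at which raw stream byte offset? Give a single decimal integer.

Chunk 1: stream[0..1]='2' size=0x2=2, data at stream[3..5]='y3' -> body[0..2], body so far='y3'
Chunk 2: stream[7..8]='1' size=0x1=1, data at stream[10..11]='t' -> body[2..3], body so far='y3t'
Chunk 3: stream[13..14]='5' size=0x5=5, data at stream[16..21]='sijlk' -> body[3..8], body so far='y3tsijlk'
Chunk 4: stream[23..24]='2' size=0x2=2, data at stream[26..28]='di' -> body[8..10], body so far='y3tsijlkdi'
Chunk 5: stream[30..31]='0' size=0 (terminator). Final body='y3tsijlkdi' (10 bytes)
Body byte 1 at stream offset 4

Answer: 4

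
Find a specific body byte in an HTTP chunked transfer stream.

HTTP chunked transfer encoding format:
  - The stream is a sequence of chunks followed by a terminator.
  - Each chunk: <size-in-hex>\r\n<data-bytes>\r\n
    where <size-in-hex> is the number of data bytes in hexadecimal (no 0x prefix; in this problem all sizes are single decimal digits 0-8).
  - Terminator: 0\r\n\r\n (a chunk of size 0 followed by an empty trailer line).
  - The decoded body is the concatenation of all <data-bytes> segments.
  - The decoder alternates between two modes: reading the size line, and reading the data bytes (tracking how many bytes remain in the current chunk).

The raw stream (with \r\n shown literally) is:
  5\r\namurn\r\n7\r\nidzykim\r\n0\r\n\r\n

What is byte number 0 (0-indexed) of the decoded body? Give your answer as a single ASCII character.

Chunk 1: stream[0..1]='5' size=0x5=5, data at stream[3..8]='amurn' -> body[0..5], body so far='amurn'
Chunk 2: stream[10..11]='7' size=0x7=7, data at stream[13..20]='idzykim' -> body[5..12], body so far='amurnidzykim'
Chunk 3: stream[22..23]='0' size=0 (terminator). Final body='amurnidzykim' (12 bytes)
Body byte 0 = 'a'

Answer: a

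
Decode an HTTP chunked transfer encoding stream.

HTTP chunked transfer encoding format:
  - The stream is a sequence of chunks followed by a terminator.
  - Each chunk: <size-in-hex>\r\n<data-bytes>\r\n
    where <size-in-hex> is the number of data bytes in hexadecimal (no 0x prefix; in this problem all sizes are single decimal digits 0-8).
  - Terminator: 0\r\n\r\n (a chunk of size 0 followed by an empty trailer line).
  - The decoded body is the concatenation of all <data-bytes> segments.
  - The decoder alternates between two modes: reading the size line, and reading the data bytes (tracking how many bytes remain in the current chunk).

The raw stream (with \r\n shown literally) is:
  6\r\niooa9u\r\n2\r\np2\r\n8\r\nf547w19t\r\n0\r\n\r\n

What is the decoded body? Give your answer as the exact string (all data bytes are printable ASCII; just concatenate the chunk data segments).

Answer: iooa9up2f547w19t

Derivation:
Chunk 1: stream[0..1]='6' size=0x6=6, data at stream[3..9]='iooa9u' -> body[0..6], body so far='iooa9u'
Chunk 2: stream[11..12]='2' size=0x2=2, data at stream[14..16]='p2' -> body[6..8], body so far='iooa9up2'
Chunk 3: stream[18..19]='8' size=0x8=8, data at stream[21..29]='f547w19t' -> body[8..16], body so far='iooa9up2f547w19t'
Chunk 4: stream[31..32]='0' size=0 (terminator). Final body='iooa9up2f547w19t' (16 bytes)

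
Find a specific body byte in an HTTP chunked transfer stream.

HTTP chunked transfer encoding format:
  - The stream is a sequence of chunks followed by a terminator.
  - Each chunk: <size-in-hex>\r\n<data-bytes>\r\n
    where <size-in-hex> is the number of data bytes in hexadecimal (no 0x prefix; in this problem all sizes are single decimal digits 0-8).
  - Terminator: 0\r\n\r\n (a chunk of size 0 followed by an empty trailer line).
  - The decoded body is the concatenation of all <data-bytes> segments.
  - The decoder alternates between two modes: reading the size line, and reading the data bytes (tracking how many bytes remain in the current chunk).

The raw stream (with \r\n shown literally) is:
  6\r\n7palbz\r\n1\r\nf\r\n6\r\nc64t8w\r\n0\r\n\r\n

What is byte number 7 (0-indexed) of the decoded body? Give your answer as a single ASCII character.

Answer: c

Derivation:
Chunk 1: stream[0..1]='6' size=0x6=6, data at stream[3..9]='7palbz' -> body[0..6], body so far='7palbz'
Chunk 2: stream[11..12]='1' size=0x1=1, data at stream[14..15]='f' -> body[6..7], body so far='7palbzf'
Chunk 3: stream[17..18]='6' size=0x6=6, data at stream[20..26]='c64t8w' -> body[7..13], body so far='7palbzfc64t8w'
Chunk 4: stream[28..29]='0' size=0 (terminator). Final body='7palbzfc64t8w' (13 bytes)
Body byte 7 = 'c'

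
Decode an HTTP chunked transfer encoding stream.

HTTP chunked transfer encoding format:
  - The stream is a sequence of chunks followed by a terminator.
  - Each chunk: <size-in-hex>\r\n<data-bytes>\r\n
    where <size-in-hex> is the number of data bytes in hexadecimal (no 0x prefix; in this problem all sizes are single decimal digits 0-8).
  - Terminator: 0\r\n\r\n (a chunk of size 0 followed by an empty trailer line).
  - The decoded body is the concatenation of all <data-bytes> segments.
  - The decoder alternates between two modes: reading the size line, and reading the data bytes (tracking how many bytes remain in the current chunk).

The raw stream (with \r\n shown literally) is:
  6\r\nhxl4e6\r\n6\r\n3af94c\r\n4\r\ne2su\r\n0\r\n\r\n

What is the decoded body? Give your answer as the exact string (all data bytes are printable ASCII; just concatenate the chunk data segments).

Chunk 1: stream[0..1]='6' size=0x6=6, data at stream[3..9]='hxl4e6' -> body[0..6], body so far='hxl4e6'
Chunk 2: stream[11..12]='6' size=0x6=6, data at stream[14..20]='3af94c' -> body[6..12], body so far='hxl4e63af94c'
Chunk 3: stream[22..23]='4' size=0x4=4, data at stream[25..29]='e2su' -> body[12..16], body so far='hxl4e63af94ce2su'
Chunk 4: stream[31..32]='0' size=0 (terminator). Final body='hxl4e63af94ce2su' (16 bytes)

Answer: hxl4e63af94ce2su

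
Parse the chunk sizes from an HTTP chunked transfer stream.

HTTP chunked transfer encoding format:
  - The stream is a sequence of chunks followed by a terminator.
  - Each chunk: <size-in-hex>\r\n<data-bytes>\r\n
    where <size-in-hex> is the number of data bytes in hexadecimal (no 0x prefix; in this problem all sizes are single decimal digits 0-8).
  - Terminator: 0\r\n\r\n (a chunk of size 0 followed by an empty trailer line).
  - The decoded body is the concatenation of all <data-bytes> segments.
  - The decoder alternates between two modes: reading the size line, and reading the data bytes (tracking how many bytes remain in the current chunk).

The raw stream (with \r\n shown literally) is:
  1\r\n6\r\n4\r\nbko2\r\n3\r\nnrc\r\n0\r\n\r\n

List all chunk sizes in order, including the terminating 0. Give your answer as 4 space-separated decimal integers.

Answer: 1 4 3 0

Derivation:
Chunk 1: stream[0..1]='1' size=0x1=1, data at stream[3..4]='6' -> body[0..1], body so far='6'
Chunk 2: stream[6..7]='4' size=0x4=4, data at stream[9..13]='bko2' -> body[1..5], body so far='6bko2'
Chunk 3: stream[15..16]='3' size=0x3=3, data at stream[18..21]='nrc' -> body[5..8], body so far='6bko2nrc'
Chunk 4: stream[23..24]='0' size=0 (terminator). Final body='6bko2nrc' (8 bytes)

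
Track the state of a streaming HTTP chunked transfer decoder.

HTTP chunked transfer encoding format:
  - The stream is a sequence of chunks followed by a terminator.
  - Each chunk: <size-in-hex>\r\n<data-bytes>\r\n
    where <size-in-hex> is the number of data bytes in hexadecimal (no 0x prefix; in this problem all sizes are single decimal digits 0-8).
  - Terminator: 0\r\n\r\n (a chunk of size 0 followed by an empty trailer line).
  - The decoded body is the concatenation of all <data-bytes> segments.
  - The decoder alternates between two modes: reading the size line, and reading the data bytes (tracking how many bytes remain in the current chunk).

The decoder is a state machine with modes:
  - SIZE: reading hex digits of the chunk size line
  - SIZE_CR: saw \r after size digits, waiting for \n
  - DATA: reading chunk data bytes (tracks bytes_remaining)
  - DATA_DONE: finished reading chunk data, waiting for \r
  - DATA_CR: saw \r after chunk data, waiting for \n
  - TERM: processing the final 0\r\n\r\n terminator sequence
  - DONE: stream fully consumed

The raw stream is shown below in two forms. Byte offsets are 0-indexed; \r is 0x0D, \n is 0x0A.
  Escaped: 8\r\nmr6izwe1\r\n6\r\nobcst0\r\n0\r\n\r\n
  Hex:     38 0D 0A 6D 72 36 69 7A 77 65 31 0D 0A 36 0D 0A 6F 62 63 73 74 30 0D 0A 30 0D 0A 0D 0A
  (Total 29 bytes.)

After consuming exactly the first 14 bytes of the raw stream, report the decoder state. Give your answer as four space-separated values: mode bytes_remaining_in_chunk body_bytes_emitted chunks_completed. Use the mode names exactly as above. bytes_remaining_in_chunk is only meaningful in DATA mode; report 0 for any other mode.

Byte 0 = '8': mode=SIZE remaining=0 emitted=0 chunks_done=0
Byte 1 = 0x0D: mode=SIZE_CR remaining=0 emitted=0 chunks_done=0
Byte 2 = 0x0A: mode=DATA remaining=8 emitted=0 chunks_done=0
Byte 3 = 'm': mode=DATA remaining=7 emitted=1 chunks_done=0
Byte 4 = 'r': mode=DATA remaining=6 emitted=2 chunks_done=0
Byte 5 = '6': mode=DATA remaining=5 emitted=3 chunks_done=0
Byte 6 = 'i': mode=DATA remaining=4 emitted=4 chunks_done=0
Byte 7 = 'z': mode=DATA remaining=3 emitted=5 chunks_done=0
Byte 8 = 'w': mode=DATA remaining=2 emitted=6 chunks_done=0
Byte 9 = 'e': mode=DATA remaining=1 emitted=7 chunks_done=0
Byte 10 = '1': mode=DATA_DONE remaining=0 emitted=8 chunks_done=0
Byte 11 = 0x0D: mode=DATA_CR remaining=0 emitted=8 chunks_done=0
Byte 12 = 0x0A: mode=SIZE remaining=0 emitted=8 chunks_done=1
Byte 13 = '6': mode=SIZE remaining=0 emitted=8 chunks_done=1

Answer: SIZE 0 8 1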